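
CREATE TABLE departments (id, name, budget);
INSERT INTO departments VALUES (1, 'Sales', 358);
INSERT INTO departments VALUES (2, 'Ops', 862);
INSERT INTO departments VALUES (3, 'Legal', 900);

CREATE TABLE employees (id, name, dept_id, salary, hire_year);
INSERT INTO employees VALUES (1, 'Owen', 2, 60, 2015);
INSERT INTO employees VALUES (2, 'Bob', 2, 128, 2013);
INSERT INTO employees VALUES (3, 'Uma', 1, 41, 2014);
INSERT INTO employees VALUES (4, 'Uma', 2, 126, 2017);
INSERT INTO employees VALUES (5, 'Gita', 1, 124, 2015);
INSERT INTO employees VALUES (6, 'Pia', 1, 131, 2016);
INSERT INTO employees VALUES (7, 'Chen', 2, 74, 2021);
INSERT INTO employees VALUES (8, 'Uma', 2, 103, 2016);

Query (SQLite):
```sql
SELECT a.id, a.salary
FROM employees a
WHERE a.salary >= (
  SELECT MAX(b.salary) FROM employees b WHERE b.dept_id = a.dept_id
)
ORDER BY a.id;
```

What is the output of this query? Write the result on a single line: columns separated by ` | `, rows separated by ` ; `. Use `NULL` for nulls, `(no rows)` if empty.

2 | 128 ; 6 | 131

For each employees row a, compute MAX(salary) over rows sharing a.dept_id.
Keep row a if a.salary >= that per-group MAX.
  dept_id=1: MAX(salary) = 131
  dept_id=2: MAX(salary) = 128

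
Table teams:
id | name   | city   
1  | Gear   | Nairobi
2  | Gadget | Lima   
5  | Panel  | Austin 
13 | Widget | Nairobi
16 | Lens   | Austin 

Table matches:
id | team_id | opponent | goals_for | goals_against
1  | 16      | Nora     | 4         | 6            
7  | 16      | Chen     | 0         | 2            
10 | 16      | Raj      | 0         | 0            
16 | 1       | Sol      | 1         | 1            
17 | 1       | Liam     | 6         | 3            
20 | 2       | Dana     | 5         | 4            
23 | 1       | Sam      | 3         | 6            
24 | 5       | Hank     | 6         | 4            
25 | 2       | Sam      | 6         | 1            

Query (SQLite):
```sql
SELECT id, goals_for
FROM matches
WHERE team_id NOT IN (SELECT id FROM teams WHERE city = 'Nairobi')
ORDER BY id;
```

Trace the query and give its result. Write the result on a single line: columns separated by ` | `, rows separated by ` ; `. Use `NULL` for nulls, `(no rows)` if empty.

Inner query: teams.id where city = 'Nairobi'.
Outer: keep matches rows whose team_id is not in that set.
Inner query → {1, 13}

1 | 4 ; 7 | 0 ; 10 | 0 ; 20 | 5 ; 24 | 6 ; 25 | 6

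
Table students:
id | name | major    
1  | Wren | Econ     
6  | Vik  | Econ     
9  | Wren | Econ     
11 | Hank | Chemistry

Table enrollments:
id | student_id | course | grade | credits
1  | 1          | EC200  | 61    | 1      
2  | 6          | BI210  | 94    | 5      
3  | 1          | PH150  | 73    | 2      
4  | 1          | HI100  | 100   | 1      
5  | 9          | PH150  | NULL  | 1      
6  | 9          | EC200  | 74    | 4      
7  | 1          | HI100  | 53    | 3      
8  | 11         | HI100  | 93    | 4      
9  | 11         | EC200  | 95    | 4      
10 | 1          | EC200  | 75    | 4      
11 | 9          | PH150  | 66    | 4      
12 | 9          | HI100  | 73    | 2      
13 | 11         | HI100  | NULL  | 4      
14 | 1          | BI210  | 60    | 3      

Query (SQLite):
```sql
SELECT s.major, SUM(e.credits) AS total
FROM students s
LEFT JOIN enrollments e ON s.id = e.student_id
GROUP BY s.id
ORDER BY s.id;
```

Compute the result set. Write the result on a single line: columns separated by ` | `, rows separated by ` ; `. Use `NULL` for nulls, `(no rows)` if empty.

Econ | 14 ; Econ | 5 ; Econ | 11 ; Chemistry | 12

LEFT JOIN keeps every students row; unmatched ones get NULL for enrollments columns.
Group by students.id and compute SUM(e.credits). SUM over an all-NULL group is NULL.
  1: ids {1, 3, 4, 7, 10, 14} → SUM(e.credits)=14
  6: ids {2} → SUM(e.credits)=5
  9: ids {5, 6, 11, 12} → SUM(e.credits)=11
  11: ids {8, 9, 13} → SUM(e.credits)=12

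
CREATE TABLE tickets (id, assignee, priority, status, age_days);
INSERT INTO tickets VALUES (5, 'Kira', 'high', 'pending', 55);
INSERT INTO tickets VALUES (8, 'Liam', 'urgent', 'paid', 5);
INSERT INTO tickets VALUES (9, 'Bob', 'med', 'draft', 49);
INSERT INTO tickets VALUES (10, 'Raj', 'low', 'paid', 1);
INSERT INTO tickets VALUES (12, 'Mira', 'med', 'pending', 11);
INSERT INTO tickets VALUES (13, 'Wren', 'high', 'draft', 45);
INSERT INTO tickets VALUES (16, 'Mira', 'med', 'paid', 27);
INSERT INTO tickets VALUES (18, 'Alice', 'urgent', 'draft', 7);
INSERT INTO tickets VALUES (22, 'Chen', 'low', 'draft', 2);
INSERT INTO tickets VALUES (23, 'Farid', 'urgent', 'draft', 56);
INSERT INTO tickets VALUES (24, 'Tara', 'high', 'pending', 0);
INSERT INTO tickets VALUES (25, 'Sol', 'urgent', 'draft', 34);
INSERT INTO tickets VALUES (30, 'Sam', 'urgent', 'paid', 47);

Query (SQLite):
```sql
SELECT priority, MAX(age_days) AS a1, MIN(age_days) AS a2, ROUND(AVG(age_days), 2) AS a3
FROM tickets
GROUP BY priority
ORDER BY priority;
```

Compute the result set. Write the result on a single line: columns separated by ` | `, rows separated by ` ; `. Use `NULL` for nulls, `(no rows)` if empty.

high | 55 | 0 | 33.33 ; low | 2 | 1 | 1.5 ; med | 49 | 11 | 29 ; urgent | 56 | 5 | 29.8

Group tickets by priority.
Per group compute: MAX(age_days), MIN(age_days), ROUND(AVG(age_days), 2).
  high: ids {5, 13, 24} → MAX(age_days)=55, MIN(age_days)=0, ROUND(AVG(age_days), 2)=33.33
  low: ids {10, 22} → MAX(age_days)=2, MIN(age_days)=1, ROUND(AVG(age_days), 2)=1.5
  med: ids {9, 12, 16} → MAX(age_days)=49, MIN(age_days)=11, ROUND(AVG(age_days), 2)=29
  urgent: ids {8, 18, 23, 25, 30} → MAX(age_days)=56, MIN(age_days)=5, ROUND(AVG(age_days), 2)=29.8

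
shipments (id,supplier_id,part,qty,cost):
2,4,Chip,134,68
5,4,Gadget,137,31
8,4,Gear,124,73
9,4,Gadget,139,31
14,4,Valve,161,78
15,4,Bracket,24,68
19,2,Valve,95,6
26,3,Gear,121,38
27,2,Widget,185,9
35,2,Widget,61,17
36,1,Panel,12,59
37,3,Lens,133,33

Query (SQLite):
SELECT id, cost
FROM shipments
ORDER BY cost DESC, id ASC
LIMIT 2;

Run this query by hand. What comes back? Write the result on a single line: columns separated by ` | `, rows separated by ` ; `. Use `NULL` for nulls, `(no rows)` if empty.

14 | 78 ; 8 | 73

Sort by cost desc, tiebreak id asc: (78, id=14), (73, id=8), (68, id=2), (68, id=15), (59, id=36) …. Take first 2.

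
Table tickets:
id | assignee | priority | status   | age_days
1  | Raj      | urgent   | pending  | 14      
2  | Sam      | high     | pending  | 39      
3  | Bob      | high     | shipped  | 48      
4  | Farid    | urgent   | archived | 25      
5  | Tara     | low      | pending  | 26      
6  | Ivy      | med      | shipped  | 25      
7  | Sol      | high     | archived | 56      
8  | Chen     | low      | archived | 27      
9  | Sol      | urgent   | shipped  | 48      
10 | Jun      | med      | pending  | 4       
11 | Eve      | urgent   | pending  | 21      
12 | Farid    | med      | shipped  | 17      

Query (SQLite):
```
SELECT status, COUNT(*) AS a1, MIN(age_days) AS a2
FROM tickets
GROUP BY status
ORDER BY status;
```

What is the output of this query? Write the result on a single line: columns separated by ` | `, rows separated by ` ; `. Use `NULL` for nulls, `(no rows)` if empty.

archived | 3 | 25 ; pending | 5 | 4 ; shipped | 4 | 17

Group tickets by status.
Per group compute: COUNT(*), MIN(age_days).
  archived: ids {4, 7, 8} → COUNT(*)=3, MIN(age_days)=25
  pending: ids {1, 2, 5, 10, 11} → COUNT(*)=5, MIN(age_days)=4
  shipped: ids {3, 6, 9, 12} → COUNT(*)=4, MIN(age_days)=17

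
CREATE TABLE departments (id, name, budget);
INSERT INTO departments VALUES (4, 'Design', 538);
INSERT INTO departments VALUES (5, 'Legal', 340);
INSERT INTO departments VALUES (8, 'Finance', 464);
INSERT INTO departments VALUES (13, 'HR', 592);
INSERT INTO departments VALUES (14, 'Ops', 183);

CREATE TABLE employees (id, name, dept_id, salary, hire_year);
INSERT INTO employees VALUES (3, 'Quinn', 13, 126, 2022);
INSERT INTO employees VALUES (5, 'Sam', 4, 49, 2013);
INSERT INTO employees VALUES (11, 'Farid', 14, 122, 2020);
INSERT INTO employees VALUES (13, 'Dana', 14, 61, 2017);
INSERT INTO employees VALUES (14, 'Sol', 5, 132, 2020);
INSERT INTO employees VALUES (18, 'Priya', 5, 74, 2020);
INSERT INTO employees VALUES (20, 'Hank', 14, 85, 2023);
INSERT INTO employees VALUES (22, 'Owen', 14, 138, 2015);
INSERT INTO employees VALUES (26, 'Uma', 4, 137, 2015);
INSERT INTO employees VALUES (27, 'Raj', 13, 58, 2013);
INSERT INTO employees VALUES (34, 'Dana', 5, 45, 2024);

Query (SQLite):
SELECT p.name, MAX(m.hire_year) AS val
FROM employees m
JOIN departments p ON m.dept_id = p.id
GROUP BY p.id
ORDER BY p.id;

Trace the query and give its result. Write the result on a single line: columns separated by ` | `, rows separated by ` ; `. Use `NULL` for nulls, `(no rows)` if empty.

Design | 2015 ; Legal | 2024 ; HR | 2022 ; Ops | 2023

Join each employees row to its departments via dept_id.
Group joined rows by departments.id; compute MAX(m.hire_year) per group.
  4: ids {5, 26} → MAX(m.hire_year)=2015
  5: ids {14, 18, 34} → MAX(m.hire_year)=2024
  13: ids {3, 27} → MAX(m.hire_year)=2022
  14: ids {11, 13, 20, 22} → MAX(m.hire_year)=2023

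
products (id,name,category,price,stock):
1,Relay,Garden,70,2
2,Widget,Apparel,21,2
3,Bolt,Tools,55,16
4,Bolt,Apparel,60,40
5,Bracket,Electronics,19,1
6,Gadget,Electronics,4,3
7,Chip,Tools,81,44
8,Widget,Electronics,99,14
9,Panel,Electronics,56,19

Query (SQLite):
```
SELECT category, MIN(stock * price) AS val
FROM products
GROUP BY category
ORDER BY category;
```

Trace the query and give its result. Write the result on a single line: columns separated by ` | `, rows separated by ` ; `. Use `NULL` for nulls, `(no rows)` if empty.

Apparel | 42 ; Electronics | 12 ; Garden | 140 ; Tools | 880

For each row compute stock * price.
Group by category; take MIN of the expression per group.
  Apparel: ids {2, 4} → MIN(stock * price)=42
  Electronics: ids {5, 6, 8, 9} → MIN(stock * price)=12
  Garden: ids {1} → MIN(stock * price)=140
  Tools: ids {3, 7} → MIN(stock * price)=880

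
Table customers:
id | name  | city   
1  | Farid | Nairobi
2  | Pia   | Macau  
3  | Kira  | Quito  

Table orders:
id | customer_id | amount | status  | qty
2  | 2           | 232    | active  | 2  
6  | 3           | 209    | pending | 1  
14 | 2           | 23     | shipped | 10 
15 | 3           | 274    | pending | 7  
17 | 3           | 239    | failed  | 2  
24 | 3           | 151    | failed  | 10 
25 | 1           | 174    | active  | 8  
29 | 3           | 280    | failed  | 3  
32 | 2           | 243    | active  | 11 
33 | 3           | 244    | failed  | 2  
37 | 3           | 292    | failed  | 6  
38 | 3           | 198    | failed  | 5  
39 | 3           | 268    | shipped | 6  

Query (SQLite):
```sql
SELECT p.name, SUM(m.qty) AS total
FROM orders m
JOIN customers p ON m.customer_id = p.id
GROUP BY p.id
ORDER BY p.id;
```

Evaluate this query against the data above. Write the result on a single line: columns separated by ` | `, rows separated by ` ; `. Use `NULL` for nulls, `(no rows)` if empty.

Farid | 8 ; Pia | 23 ; Kira | 42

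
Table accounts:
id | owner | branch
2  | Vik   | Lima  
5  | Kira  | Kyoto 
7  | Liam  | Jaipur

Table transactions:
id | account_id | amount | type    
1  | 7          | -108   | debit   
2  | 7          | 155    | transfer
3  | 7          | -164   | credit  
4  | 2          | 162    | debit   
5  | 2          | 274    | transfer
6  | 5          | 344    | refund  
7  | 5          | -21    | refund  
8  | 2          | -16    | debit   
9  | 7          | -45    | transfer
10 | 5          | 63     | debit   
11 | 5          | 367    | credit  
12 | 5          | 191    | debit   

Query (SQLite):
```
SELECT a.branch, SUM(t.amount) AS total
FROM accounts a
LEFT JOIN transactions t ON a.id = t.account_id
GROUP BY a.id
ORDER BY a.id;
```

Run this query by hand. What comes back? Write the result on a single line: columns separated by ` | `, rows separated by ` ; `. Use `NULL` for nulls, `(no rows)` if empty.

Lima | 420 ; Kyoto | 944 ; Jaipur | -162

LEFT JOIN keeps every accounts row; unmatched ones get NULL for transactions columns.
Group by accounts.id and compute SUM(t.amount). SUM over an all-NULL group is NULL.
  2: ids {4, 5, 8} → SUM(t.amount)=420
  5: ids {6, 7, 10, 11, 12} → SUM(t.amount)=944
  7: ids {1, 2, 3, 9} → SUM(t.amount)=-162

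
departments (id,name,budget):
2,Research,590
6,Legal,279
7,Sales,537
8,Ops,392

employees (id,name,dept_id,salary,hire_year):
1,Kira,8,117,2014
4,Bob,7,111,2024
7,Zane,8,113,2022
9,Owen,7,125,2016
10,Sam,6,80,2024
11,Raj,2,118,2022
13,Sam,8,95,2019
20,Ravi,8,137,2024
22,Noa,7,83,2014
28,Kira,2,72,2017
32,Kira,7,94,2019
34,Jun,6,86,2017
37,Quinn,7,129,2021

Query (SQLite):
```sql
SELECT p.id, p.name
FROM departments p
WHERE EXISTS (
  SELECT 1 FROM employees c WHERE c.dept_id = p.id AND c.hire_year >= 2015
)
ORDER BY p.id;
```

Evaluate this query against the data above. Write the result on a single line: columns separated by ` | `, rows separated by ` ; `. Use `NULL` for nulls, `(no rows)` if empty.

2 | Research ; 6 | Legal ; 7 | Sales ; 8 | Ops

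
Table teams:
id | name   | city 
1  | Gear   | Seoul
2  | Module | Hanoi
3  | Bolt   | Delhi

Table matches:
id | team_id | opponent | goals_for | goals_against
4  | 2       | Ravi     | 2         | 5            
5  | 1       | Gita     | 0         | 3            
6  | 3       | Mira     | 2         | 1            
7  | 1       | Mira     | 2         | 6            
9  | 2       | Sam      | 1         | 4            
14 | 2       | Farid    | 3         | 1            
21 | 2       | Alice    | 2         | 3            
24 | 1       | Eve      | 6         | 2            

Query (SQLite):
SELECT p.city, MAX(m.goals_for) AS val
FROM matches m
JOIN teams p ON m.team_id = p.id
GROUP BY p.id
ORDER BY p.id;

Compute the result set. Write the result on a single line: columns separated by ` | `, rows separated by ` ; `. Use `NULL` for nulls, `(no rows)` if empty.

Seoul | 6 ; Hanoi | 3 ; Delhi | 2

Join each matches row to its teams via team_id.
Group joined rows by teams.id; compute MAX(m.goals_for) per group.
  1: ids {5, 7, 24} → MAX(m.goals_for)=6
  2: ids {4, 9, 14, 21} → MAX(m.goals_for)=3
  3: ids {6} → MAX(m.goals_for)=2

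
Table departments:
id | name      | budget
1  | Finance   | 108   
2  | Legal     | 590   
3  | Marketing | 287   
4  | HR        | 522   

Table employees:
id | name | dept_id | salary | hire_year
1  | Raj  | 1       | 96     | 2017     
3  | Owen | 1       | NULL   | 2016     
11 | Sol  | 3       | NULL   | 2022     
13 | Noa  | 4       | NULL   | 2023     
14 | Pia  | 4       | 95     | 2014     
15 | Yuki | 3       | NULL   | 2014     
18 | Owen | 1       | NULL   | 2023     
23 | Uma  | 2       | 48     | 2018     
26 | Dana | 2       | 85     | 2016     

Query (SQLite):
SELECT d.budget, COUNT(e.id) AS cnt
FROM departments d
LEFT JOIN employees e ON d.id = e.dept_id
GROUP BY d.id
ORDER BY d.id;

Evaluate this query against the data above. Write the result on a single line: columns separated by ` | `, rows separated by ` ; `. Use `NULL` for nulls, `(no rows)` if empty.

108 | 3 ; 590 | 2 ; 287 | 2 ; 522 | 2

LEFT JOIN keeps every departments row; unmatched ones get NULL for employees columns.
Group by departments.id and compute COUNT(e.id). COUNT(col) of an all-NULL group is 0.
  1: ids {1, 3, 18} → COUNT(e.id)=3
  2: ids {23, 26} → COUNT(e.id)=2
  3: ids {11, 15} → COUNT(e.id)=2
  4: ids {13, 14} → COUNT(e.id)=2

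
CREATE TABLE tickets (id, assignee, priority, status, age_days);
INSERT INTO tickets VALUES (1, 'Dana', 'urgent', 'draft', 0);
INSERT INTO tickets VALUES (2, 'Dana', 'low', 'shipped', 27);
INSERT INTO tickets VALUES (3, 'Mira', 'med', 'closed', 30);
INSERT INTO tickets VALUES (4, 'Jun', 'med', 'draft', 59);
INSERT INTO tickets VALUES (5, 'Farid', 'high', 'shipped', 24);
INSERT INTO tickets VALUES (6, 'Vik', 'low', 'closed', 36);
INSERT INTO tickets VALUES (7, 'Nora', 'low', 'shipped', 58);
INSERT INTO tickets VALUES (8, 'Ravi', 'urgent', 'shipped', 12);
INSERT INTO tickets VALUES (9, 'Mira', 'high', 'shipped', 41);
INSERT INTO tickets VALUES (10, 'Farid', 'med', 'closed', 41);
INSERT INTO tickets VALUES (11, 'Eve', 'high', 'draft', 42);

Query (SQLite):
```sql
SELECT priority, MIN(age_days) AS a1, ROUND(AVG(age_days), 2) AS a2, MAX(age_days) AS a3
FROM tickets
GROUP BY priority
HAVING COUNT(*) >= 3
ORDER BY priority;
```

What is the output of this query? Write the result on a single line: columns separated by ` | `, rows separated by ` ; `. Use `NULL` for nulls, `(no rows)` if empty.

high | 24 | 35.67 | 42 ; low | 27 | 40.33 | 58 ; med | 30 | 43.33 | 59

Group tickets by priority.
Per group compute: MIN(age_days), ROUND(AVG(age_days), 2), MAX(age_days).
HAVING: drop groups with fewer than 3 rows.
  high: ids {5, 9, 11} → MIN(age_days)=24, ROUND(AVG(age_days), 2)=35.67, MAX(age_days)=42
  low: ids {2, 6, 7} → MIN(age_days)=27, ROUND(AVG(age_days), 2)=40.33, MAX(age_days)=58
  med: ids {3, 4, 10} → MIN(age_days)=30, ROUND(AVG(age_days), 2)=43.33, MAX(age_days)=59
  urgent: ids {1, 8} → MIN(age_days)=0, ROUND(AVG(age_days), 2)=6, MAX(age_days)=12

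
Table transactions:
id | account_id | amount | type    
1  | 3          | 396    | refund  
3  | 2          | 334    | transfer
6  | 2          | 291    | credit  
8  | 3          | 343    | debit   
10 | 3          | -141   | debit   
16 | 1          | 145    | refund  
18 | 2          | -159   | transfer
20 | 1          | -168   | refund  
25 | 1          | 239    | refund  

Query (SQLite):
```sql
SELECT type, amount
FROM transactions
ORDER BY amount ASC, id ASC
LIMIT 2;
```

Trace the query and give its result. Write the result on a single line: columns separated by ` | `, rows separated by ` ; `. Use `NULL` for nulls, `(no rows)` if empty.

refund | -168 ; transfer | -159

Sort by amount asc, tiebreak id asc: (-168, id=20), (-159, id=18), (-141, id=10), (145, id=16), (239, id=25) …. Take first 2.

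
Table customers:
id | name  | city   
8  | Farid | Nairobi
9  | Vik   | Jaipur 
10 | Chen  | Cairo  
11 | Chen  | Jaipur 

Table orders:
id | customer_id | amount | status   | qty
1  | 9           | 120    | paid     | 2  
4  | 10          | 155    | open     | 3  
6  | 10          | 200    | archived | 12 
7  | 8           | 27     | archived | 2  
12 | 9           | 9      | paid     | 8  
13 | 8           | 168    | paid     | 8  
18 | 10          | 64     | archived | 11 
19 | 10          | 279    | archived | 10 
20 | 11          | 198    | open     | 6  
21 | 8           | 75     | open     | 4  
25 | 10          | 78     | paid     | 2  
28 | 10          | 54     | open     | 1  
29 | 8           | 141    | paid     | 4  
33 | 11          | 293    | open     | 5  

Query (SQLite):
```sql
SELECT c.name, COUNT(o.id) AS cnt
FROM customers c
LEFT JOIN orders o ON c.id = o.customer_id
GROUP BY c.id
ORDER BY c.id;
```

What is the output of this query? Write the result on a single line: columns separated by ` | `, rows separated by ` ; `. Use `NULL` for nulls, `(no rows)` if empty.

Farid | 4 ; Vik | 2 ; Chen | 6 ; Chen | 2

LEFT JOIN keeps every customers row; unmatched ones get NULL for orders columns.
Group by customers.id and compute COUNT(o.id). COUNT(col) of an all-NULL group is 0.
  8: ids {7, 13, 21, 29} → COUNT(o.id)=4
  9: ids {1, 12} → COUNT(o.id)=2
  10: ids {4, 6, 18, 19, 25, 28} → COUNT(o.id)=6
  11: ids {20, 33} → COUNT(o.id)=2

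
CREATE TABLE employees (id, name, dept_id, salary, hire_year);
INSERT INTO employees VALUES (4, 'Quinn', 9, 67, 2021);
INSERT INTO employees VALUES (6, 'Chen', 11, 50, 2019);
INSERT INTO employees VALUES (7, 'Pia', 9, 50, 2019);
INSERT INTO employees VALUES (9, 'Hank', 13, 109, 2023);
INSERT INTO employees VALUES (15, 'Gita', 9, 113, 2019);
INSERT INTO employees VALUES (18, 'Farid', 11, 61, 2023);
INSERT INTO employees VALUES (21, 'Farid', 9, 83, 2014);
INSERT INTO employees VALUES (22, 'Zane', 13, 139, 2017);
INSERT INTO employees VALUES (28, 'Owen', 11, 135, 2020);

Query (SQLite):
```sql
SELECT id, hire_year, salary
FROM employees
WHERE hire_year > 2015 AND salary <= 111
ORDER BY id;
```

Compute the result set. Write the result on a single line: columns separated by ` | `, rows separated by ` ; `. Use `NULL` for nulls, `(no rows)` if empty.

4 | 2021 | 67 ; 6 | 2019 | 50 ; 7 | 2019 | 50 ; 9 | 2023 | 109 ; 18 | 2023 | 61

hire_year > 2015: ids {4, 6, 7, 9, 15, 18, 22, 28}
salary <= 111: ids {4, 6, 7, 9, 18, 21}
Combine with AND.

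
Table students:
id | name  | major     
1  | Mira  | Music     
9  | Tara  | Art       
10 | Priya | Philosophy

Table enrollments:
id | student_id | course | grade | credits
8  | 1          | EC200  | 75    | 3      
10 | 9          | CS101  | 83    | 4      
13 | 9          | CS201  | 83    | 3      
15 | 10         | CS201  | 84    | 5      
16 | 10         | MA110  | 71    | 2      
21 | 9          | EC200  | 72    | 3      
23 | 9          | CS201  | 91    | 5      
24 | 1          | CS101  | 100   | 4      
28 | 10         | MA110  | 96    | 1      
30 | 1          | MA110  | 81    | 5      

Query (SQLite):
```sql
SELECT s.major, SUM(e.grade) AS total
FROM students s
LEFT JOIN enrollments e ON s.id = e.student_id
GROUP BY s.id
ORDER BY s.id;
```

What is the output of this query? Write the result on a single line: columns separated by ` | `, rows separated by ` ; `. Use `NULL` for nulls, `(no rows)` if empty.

Music | 256 ; Art | 329 ; Philosophy | 251

LEFT JOIN keeps every students row; unmatched ones get NULL for enrollments columns.
Group by students.id and compute SUM(e.grade). SUM over an all-NULL group is NULL.
  1: ids {8, 24, 30} → SUM(e.grade)=256
  9: ids {10, 13, 21, 23} → SUM(e.grade)=329
  10: ids {15, 16, 28} → SUM(e.grade)=251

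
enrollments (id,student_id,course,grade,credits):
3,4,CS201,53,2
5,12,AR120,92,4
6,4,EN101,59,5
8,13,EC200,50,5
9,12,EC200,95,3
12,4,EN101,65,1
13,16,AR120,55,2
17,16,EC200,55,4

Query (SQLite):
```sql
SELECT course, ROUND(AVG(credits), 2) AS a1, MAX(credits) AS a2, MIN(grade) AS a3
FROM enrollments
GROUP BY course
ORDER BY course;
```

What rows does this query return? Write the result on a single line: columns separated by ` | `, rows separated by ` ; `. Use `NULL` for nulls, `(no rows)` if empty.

Group enrollments by course.
Per group compute: ROUND(AVG(credits), 2), MAX(credits), MIN(grade).
  AR120: ids {5, 13} → ROUND(AVG(credits), 2)=3, MAX(credits)=4, MIN(grade)=55
  CS201: ids {3} → ROUND(AVG(credits), 2)=2, MAX(credits)=2, MIN(grade)=53
  EC200: ids {8, 9, 17} → ROUND(AVG(credits), 2)=4, MAX(credits)=5, MIN(grade)=50
  EN101: ids {6, 12} → ROUND(AVG(credits), 2)=3, MAX(credits)=5, MIN(grade)=59

AR120 | 3 | 4 | 55 ; CS201 | 2 | 2 | 53 ; EC200 | 4 | 5 | 50 ; EN101 | 3 | 5 | 59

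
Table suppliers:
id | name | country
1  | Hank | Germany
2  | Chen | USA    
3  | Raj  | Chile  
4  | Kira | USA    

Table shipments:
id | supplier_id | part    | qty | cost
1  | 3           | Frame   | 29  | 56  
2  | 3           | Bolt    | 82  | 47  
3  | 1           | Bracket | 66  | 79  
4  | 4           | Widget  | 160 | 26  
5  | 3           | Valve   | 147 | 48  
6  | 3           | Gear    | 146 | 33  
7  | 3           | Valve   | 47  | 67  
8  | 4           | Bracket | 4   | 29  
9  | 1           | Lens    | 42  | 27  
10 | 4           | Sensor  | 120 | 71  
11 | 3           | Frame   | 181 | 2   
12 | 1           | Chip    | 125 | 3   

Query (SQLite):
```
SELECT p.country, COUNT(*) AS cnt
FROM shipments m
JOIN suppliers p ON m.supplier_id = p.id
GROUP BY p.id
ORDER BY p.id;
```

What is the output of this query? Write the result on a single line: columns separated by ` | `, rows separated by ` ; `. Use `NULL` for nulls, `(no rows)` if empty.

Join each shipments row to its suppliers via supplier_id.
Group joined rows by suppliers.id; compute COUNT(*) per group.
  1: ids {3, 9, 12} → COUNT(*)=3
  3: ids {1, 2, 5, 6, 7, 11} → COUNT(*)=6
  4: ids {4, 8, 10} → COUNT(*)=3

Germany | 3 ; Chile | 6 ; USA | 3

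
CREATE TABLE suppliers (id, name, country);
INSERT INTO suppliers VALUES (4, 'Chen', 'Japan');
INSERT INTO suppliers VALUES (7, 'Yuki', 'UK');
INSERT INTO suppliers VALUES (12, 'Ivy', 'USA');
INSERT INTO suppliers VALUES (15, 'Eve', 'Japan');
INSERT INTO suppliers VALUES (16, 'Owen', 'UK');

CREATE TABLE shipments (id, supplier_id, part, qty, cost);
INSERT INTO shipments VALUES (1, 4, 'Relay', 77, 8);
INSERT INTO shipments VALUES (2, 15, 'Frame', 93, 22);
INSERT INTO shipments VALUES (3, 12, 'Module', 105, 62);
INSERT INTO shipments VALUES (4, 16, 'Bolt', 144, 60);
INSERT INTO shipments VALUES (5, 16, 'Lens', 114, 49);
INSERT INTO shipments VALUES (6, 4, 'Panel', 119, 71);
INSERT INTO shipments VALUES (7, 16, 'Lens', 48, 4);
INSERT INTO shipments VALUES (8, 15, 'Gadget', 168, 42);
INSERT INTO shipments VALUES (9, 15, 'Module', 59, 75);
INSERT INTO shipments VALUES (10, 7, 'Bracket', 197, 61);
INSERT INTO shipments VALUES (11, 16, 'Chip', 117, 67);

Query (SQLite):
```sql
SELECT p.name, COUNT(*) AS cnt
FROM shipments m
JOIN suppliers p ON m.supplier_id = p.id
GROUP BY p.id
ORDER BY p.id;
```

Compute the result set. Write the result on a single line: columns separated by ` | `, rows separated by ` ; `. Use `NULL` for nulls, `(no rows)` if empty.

Join each shipments row to its suppliers via supplier_id.
Group joined rows by suppliers.id; compute COUNT(*) per group.
  4: ids {1, 6} → COUNT(*)=2
  7: ids {10} → COUNT(*)=1
  12: ids {3} → COUNT(*)=1
  15: ids {2, 8, 9} → COUNT(*)=3
  16: ids {4, 5, 7, 11} → COUNT(*)=4

Chen | 2 ; Yuki | 1 ; Ivy | 1 ; Eve | 3 ; Owen | 4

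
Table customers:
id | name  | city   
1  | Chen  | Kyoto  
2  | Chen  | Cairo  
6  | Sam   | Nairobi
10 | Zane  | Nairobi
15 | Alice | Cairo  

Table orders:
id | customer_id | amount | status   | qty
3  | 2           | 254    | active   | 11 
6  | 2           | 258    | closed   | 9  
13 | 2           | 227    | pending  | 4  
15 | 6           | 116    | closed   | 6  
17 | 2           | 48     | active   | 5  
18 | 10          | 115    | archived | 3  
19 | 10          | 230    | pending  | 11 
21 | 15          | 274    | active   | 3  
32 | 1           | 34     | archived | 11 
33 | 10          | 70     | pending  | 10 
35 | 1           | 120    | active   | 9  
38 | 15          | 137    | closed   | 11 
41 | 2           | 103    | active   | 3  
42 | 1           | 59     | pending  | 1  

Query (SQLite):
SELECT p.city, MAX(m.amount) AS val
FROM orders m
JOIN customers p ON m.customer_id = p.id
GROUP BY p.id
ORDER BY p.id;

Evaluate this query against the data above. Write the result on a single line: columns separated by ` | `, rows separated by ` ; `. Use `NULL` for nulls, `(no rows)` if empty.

Kyoto | 120 ; Cairo | 258 ; Nairobi | 116 ; Nairobi | 230 ; Cairo | 274

Join each orders row to its customers via customer_id.
Group joined rows by customers.id; compute MAX(m.amount) per group.
  1: ids {32, 35, 42} → MAX(m.amount)=120
  2: ids {3, 6, 13, 17, 41} → MAX(m.amount)=258
  6: ids {15} → MAX(m.amount)=116
  10: ids {18, 19, 33} → MAX(m.amount)=230
  15: ids {21, 38} → MAX(m.amount)=274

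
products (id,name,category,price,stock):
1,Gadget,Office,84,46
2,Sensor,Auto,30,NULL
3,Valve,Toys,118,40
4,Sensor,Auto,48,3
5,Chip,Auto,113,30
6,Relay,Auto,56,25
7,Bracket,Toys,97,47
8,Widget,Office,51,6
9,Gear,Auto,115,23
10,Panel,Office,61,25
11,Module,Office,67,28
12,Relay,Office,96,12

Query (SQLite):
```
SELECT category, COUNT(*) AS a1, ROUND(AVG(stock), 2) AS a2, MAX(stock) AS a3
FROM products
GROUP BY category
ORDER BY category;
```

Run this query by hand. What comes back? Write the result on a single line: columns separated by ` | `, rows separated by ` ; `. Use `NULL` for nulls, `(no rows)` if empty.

Group products by category.
Per group compute: COUNT(*), ROUND(AVG(stock), 2), MAX(stock).
  Auto: ids {2, 4, 5, 6, 9} → COUNT(*)=5, ROUND(AVG(stock), 2)=20.25, MAX(stock)=30
  Office: ids {1, 8, 10, 11, 12} → COUNT(*)=5, ROUND(AVG(stock), 2)=23.4, MAX(stock)=46
  Toys: ids {3, 7} → COUNT(*)=2, ROUND(AVG(stock), 2)=43.5, MAX(stock)=47

Auto | 5 | 20.25 | 30 ; Office | 5 | 23.4 | 46 ; Toys | 2 | 43.5 | 47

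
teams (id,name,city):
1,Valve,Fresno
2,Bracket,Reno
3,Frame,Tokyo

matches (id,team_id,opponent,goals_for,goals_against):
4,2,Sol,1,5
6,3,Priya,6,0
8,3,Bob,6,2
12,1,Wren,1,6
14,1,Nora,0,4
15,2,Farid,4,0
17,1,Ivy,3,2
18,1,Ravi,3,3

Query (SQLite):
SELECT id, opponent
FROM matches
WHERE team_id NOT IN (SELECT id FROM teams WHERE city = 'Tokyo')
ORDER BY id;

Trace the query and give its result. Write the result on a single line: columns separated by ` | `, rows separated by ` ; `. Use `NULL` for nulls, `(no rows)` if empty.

Inner query: teams.id where city = 'Tokyo'.
Outer: keep matches rows whose team_id is not in that set.
Inner query → {3}

4 | Sol ; 12 | Wren ; 14 | Nora ; 15 | Farid ; 17 | Ivy ; 18 | Ravi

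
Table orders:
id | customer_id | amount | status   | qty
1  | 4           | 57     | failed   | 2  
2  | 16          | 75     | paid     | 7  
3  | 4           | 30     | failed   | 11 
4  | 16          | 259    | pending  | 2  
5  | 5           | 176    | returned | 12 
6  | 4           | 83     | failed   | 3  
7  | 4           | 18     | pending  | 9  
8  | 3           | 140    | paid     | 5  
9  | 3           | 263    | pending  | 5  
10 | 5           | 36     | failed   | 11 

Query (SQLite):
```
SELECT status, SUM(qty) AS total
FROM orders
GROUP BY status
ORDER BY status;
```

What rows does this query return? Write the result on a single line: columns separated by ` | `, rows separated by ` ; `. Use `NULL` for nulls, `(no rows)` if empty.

Partition orders by status; compute SUM(qty) within each group.
  failed: ids {1, 3, 6, 10} → SUM(qty)=27
  paid: ids {2, 8} → SUM(qty)=12
  pending: ids {4, 7, 9} → SUM(qty)=16
  returned: ids {5} → SUM(qty)=12

failed | 27 ; paid | 12 ; pending | 16 ; returned | 12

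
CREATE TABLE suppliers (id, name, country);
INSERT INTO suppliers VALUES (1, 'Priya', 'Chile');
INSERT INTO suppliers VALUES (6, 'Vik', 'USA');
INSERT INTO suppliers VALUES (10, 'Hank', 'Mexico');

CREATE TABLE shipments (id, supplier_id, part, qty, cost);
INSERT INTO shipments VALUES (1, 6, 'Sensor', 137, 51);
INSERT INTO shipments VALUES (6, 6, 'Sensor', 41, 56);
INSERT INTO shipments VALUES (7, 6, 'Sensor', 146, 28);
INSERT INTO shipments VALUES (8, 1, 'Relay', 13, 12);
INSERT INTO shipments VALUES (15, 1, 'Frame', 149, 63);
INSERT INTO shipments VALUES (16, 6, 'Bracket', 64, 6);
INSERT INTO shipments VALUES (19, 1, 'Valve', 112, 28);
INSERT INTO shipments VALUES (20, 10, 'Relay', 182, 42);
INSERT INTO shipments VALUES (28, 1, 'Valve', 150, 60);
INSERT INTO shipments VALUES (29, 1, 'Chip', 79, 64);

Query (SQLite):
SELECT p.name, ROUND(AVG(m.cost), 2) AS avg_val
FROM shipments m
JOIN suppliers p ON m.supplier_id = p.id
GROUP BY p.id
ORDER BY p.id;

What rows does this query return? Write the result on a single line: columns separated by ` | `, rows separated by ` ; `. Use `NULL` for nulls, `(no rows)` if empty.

Priya | 45.4 ; Vik | 35.25 ; Hank | 42

Join each shipments row to its suppliers via supplier_id.
Group joined rows by suppliers.id; compute ROUND(AVG(m.cost), 2) per group.
  1: ids {8, 15, 19, 28, 29} → ROUND(AVG(m.cost), 2)=45.4
  6: ids {1, 6, 7, 16} → ROUND(AVG(m.cost), 2)=35.25
  10: ids {20} → ROUND(AVG(m.cost), 2)=42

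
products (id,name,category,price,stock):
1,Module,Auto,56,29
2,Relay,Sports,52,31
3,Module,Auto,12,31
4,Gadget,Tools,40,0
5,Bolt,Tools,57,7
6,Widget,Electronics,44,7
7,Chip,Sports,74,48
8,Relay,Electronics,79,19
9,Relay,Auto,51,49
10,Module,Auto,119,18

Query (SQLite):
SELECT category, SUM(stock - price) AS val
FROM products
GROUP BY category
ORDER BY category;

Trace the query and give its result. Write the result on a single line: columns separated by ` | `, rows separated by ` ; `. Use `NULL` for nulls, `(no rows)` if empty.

Auto | -111 ; Electronics | -97 ; Sports | -47 ; Tools | -90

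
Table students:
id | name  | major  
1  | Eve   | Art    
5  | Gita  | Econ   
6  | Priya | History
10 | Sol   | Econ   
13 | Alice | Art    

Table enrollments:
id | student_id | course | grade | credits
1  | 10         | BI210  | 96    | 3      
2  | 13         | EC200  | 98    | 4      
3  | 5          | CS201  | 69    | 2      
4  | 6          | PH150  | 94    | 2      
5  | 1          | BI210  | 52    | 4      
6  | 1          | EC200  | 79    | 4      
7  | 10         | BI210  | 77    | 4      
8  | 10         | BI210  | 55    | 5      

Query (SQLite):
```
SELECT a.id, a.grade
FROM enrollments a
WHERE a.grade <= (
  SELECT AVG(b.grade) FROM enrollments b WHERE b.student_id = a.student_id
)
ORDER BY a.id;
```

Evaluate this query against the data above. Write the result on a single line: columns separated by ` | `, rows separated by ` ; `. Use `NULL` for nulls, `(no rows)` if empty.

2 | 98 ; 3 | 69 ; 4 | 94 ; 5 | 52 ; 8 | 55

For each enrollments row a, compute AVG(grade) over rows sharing a.student_id.
Keep row a if a.grade <= that per-group AVG.
  student_id=1: AVG(grade) = 65.5
  student_id=5: AVG(grade) = 69.0
  student_id=6: AVG(grade) = 94.0
  student_id=10: AVG(grade) = 76.0
  student_id=13: AVG(grade) = 98.0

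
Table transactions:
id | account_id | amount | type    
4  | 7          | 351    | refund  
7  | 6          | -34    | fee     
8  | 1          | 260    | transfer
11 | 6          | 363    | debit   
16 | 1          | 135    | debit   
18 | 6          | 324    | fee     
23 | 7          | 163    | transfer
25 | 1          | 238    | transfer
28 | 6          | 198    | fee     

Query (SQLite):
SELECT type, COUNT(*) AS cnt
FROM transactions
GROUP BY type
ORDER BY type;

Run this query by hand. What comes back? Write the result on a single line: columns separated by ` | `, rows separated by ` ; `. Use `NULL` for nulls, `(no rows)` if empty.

Partition transactions by type; compute COUNT(*) within each group.
  debit: ids {11, 16} → COUNT(*)=2
  fee: ids {7, 18, 28} → COUNT(*)=3
  refund: ids {4} → COUNT(*)=1
  transfer: ids {8, 23, 25} → COUNT(*)=3

debit | 2 ; fee | 3 ; refund | 1 ; transfer | 3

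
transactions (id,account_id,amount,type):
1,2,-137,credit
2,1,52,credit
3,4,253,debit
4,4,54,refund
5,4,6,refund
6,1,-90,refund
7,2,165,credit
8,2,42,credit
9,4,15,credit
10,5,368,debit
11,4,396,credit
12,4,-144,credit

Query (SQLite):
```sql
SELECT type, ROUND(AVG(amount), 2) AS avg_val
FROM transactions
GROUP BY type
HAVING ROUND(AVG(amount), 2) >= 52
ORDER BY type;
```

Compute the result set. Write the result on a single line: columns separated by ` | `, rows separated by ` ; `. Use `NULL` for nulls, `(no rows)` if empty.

Partition transactions by type; compute ROUND(AVG(amount), 2) within each group.
HAVING: keep groups where ROUND(AVG(amount), 2) >= 52.
  credit: ids {1, 2, 7, 8, 9, 11, 12} → ROUND(AVG(amount), 2)=55.57
  debit: ids {3, 10} → ROUND(AVG(amount), 2)=310.5
  refund: ids {4, 5, 6} → ROUND(AVG(amount), 2)=-10

credit | 55.57 ; debit | 310.5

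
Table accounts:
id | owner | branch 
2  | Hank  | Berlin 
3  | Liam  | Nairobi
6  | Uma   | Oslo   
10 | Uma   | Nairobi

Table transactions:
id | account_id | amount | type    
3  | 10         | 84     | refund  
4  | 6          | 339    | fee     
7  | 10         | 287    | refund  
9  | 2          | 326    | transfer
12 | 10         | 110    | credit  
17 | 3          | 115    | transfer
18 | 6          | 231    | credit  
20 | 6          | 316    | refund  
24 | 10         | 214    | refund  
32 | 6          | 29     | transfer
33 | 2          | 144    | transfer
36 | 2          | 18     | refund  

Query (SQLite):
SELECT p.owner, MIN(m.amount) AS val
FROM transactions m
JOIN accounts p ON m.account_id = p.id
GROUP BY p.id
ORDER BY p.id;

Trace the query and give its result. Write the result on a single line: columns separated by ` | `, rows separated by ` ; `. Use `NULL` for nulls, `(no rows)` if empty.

Hank | 18 ; Liam | 115 ; Uma | 29 ; Uma | 84

Join each transactions row to its accounts via account_id.
Group joined rows by accounts.id; compute MIN(m.amount) per group.
  2: ids {9, 33, 36} → MIN(m.amount)=18
  3: ids {17} → MIN(m.amount)=115
  6: ids {4, 18, 20, 32} → MIN(m.amount)=29
  10: ids {3, 7, 12, 24} → MIN(m.amount)=84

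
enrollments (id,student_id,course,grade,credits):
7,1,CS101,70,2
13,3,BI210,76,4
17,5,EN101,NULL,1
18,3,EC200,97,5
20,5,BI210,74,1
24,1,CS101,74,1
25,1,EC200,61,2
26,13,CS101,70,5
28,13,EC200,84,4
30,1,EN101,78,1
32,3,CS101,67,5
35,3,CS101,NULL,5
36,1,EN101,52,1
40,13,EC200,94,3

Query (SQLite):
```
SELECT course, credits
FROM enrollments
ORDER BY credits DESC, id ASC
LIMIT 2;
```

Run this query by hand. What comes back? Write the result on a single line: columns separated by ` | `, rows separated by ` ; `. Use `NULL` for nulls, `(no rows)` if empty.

Sort by credits desc, tiebreak id asc: (5, id=18), (5, id=26), (5, id=32), (5, id=35), (4, id=13) …. Take first 2.

EC200 | 5 ; CS101 | 5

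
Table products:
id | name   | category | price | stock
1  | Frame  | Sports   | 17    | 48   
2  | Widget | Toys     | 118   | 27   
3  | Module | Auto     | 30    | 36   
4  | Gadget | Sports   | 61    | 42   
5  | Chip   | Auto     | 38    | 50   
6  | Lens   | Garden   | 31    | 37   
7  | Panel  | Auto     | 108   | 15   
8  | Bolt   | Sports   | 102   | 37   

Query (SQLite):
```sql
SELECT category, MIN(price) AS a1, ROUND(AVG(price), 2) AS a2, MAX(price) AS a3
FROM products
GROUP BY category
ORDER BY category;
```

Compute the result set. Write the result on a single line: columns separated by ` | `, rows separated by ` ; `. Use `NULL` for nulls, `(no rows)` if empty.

Group products by category.
Per group compute: MIN(price), ROUND(AVG(price), 2), MAX(price).
  Auto: ids {3, 5, 7} → MIN(price)=30, ROUND(AVG(price), 2)=58.67, MAX(price)=108
  Garden: ids {6} → MIN(price)=31, ROUND(AVG(price), 2)=31, MAX(price)=31
  Sports: ids {1, 4, 8} → MIN(price)=17, ROUND(AVG(price), 2)=60, MAX(price)=102
  Toys: ids {2} → MIN(price)=118, ROUND(AVG(price), 2)=118, MAX(price)=118

Auto | 30 | 58.67 | 108 ; Garden | 31 | 31 | 31 ; Sports | 17 | 60 | 102 ; Toys | 118 | 118 | 118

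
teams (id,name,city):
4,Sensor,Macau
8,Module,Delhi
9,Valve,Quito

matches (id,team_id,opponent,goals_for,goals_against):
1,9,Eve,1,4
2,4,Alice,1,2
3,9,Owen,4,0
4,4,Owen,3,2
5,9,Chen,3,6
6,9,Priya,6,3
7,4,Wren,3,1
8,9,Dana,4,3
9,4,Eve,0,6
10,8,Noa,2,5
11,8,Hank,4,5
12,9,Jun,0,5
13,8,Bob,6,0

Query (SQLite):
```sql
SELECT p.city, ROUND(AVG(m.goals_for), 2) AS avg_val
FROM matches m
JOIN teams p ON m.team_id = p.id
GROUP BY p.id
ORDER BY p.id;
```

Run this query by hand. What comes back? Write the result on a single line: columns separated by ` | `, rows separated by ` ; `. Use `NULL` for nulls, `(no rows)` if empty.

Join each matches row to its teams via team_id.
Group joined rows by teams.id; compute ROUND(AVG(m.goals_for), 2) per group.
  4: ids {2, 4, 7, 9} → ROUND(AVG(m.goals_for), 2)=1.75
  8: ids {10, 11, 13} → ROUND(AVG(m.goals_for), 2)=4
  9: ids {1, 3, 5, 6, 8, 12} → ROUND(AVG(m.goals_for), 2)=3

Macau | 1.75 ; Delhi | 4 ; Quito | 3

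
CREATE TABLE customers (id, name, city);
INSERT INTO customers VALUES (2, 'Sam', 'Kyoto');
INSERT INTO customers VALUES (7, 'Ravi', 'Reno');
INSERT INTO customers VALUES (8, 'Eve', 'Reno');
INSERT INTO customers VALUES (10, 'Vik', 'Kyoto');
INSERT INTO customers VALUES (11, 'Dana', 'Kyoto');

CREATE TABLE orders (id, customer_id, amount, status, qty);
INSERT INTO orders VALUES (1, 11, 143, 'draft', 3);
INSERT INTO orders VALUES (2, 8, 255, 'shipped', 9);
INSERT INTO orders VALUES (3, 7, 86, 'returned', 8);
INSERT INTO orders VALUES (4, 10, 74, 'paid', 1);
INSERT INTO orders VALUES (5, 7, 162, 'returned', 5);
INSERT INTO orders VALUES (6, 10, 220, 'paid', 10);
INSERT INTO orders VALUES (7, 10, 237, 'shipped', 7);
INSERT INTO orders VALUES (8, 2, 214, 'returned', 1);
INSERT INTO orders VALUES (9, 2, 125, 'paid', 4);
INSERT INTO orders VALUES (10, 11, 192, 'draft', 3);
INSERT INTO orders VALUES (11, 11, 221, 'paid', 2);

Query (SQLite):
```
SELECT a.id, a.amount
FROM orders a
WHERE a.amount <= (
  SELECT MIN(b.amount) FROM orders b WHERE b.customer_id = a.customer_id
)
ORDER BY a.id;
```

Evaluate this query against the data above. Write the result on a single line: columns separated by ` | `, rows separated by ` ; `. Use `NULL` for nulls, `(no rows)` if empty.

1 | 143 ; 2 | 255 ; 3 | 86 ; 4 | 74 ; 9 | 125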